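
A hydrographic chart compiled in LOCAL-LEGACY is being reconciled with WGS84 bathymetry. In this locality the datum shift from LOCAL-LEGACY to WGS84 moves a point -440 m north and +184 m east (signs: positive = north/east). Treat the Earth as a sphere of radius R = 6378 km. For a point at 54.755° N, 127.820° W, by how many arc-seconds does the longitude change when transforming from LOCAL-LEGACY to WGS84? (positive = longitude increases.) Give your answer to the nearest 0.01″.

At latitude 54.755°, cos φ = 0.577074.
One radian of longitude at latitude φ spans R cos φ, so Δλ = ΔE / (R cos φ) = 184.0 / (6378000 × 0.577074) = 4.9992e-05 rad = 10.312″.

Δλ = 10.31″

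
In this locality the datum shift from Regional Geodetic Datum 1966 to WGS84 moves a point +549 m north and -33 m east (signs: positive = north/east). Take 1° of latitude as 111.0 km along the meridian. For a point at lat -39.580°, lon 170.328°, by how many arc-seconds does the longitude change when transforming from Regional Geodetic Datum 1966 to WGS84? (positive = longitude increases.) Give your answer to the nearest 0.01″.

Δλ = -1.39″

At latitude -39.580°, cos φ = 0.770736.
1° of longitude at this latitude = 111.0 × cos φ = 85.55 km, so Δλ = -33.0 / 85551.7 = -0.0003857° = -1.389″.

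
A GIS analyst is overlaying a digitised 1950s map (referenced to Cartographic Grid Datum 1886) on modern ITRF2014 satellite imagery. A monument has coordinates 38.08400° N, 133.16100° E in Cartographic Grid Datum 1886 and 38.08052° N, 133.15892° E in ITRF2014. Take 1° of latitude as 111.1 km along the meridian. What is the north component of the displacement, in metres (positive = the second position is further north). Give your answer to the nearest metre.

ΔN = -387 m

Δφ = 38.08052° − 38.08400° = -0.00348°; Δλ = 133.15892° − 133.16100° = -0.00208°.
ΔN = Δφ × 111100 = -386.6 m; ΔE = Δλ × 111100 × cos(38.08400°) = -0.00208 × 111100 × 0.787107 = -181.9 m.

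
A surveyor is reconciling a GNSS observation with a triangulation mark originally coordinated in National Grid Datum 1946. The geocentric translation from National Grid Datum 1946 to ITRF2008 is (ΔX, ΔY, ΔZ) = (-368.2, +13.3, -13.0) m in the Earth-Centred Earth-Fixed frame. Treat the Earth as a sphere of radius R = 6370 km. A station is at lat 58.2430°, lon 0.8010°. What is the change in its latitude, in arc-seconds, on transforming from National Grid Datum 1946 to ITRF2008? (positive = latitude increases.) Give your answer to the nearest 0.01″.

Δφ = 9.91″

sin φ = 0.850288, cos φ = 0.526318, sin λ = 0.013980, cos λ = 0.999902.
North component: ΔN = −sin φ cos λ·ΔX − sin φ sin λ·ΔY + cos φ·ΔZ = −(0.850288)(0.999902)(-368.2) − (0.850288)(0.013980)(13.3) + (0.526318)(-13.0) = 306.05 m.
1° of latitude spans πR/180 = 111177 m, so Δφ = 306.05 / 111177 × 3600 = 9.910″.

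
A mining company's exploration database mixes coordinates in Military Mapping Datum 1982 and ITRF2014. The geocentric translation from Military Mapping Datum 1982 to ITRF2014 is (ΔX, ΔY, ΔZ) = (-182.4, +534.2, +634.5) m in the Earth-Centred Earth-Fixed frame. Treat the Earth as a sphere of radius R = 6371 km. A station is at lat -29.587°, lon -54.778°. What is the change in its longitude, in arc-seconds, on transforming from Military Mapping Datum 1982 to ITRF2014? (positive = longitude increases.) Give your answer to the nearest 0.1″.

sin φ = -0.493745, cos φ = 0.869607, sin λ = -0.816924, cos λ = 0.576746.
East component: ΔE = −sin λ·ΔX + cos λ·ΔY = −(-0.816924)(-182.4) + (0.576746)(534.2) = 159.09 m.
1° of latitude spans πR/180 = 111195 m; at latitude φ, 1° of longitude spans that × cos φ = 96695.9 m, so Δλ = 159.09 / 96695.9 × 3600 = 5.923″.

Δλ = 5.9″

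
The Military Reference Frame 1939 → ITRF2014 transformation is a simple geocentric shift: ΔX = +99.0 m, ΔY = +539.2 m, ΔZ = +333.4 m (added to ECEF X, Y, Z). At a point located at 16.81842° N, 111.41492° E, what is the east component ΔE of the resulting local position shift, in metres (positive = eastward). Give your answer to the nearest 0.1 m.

ΔE = -289.0 m

At φ = 16.81842°, λ = 111.41492°: sin φ = 0.289340, cos φ = 0.957227, sin λ = 0.930961, cos λ = -0.365119.
ΔE = −sin λ·ΔX + cos λ·ΔY = −(0.930961)·(99.0) + (-0.365119)·(539.2) = -289.04 m.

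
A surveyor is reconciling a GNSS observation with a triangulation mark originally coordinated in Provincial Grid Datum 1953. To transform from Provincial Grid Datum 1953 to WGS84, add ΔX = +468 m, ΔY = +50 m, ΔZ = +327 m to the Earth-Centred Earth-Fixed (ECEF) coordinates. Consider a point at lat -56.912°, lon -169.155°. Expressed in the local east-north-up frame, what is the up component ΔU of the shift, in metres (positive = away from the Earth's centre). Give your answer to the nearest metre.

The local up (radial) axis is (cos φ cos λ, cos φ sin λ, sin φ), giving ΔU = -250.930 − 5.136 − 273.971 = -530.04 m.

ΔU = -530 m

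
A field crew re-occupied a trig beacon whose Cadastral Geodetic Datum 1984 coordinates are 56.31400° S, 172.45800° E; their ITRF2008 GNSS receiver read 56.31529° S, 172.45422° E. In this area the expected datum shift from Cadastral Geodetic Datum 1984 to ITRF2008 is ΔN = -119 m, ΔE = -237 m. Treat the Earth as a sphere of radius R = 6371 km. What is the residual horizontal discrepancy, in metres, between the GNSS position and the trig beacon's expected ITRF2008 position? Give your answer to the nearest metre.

Observed coordinate differences: Δφ = -0.00129°, Δλ = -0.00378°.
Converting to metres (1° lat = 111195 m, cos φ = 0.554641): observed ΔN = -143.4 m, observed ΔE = -233.1 m.
Subtracting the expected shift leaves a residual of -143.4 − (-119) = -24.4 m north and -233.1 − (-237) = 3.9 m east.
Residual distance = √((-24.4)² + 3.9²) = 24.7 m.

25 m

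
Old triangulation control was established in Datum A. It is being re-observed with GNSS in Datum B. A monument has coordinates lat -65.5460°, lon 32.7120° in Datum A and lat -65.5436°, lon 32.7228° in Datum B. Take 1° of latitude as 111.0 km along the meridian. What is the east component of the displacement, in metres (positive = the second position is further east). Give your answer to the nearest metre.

ΔE = 496 m

Δφ = -65.5436° − -65.5460° = +0.0024°; Δλ = 32.7228° − 32.7120° = +0.0108°.
ΔN = Δφ × 111000 = 266.4 m; ΔE = Δλ × 111000 × cos(-65.5460°) = +0.0108 × 111000 × 0.413963 = 496.3 m.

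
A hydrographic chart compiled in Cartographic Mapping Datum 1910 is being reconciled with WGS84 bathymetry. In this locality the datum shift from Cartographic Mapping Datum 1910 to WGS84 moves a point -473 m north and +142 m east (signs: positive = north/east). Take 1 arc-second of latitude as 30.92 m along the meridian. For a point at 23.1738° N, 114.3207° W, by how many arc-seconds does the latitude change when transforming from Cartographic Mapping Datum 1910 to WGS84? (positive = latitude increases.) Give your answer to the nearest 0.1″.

1″ of latitude = 30.92 m, so Δφ = -473.0 / 30.92 = -15.298″.

Δφ = -15.3″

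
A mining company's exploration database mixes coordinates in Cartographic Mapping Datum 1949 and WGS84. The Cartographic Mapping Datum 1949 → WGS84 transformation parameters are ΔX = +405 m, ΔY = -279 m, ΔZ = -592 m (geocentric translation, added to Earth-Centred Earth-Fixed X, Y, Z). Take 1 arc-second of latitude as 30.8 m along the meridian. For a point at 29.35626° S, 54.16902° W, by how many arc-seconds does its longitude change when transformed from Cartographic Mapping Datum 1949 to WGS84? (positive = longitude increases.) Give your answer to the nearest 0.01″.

sin φ = -0.490239, cos φ = 0.871588, sin λ = -0.810747, cos λ = 0.585396.
East component: ΔE = −sin λ·ΔX + cos λ·ΔY = −(-0.810747)(405) + (0.585396)(-279) = 165.03 m.
1° of latitude spans 3600 × 30.80 = 110880 m; at latitude φ, 1° of longitude spans that × cos φ = 96641.7 m, so Δλ = 165.03 / 96641.7 × 3600 = 6.147″.

Δλ = 6.15″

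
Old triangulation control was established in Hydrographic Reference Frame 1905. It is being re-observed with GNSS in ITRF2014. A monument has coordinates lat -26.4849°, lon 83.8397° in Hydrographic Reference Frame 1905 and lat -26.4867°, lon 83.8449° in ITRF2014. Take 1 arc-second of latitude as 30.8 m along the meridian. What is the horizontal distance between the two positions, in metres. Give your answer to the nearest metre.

553 m

Δφ = -26.4867° − -26.4849° = -0.0018°; Δλ = 83.8449° − 83.8397° = +0.0052°.
1° of latitude = 3600 × 30.80 = 110880 m.
ΔN = Δφ × 110880 = -199.6 m; ΔE = Δλ × 110880 × cos(-26.4849°) = +0.0052 × 110880 × 0.895052 = 516.1 m.
Distance = √(ΔE² + ΔN²) = √(516.1² + (-199.6)²) = 553.3 m.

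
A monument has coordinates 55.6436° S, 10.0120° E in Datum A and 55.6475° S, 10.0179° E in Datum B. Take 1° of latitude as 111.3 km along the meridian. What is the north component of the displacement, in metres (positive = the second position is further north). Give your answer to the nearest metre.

ΔN = -434 m

Δφ = -55.6475° − -55.6436° = -0.0039°; Δλ = 10.0179° − 10.0120° = +0.0059°.
ΔN = Δφ × 111300 = -434.1 m; ΔE = Δλ × 111300 × cos(-55.6436°) = +0.0059 × 111300 × 0.564339 = 370.6 m.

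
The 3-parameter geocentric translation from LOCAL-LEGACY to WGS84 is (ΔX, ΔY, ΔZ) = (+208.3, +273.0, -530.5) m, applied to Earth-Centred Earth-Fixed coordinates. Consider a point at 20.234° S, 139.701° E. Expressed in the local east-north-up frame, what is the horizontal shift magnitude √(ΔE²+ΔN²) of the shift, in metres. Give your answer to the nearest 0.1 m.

599.4 m

At φ = -20.234°, λ = 139.701°: sin φ = -0.345855, cos φ = 0.938288, sin λ = 0.646776, cos λ = -0.762680.
ΔE = −sin λ·ΔX + cos λ·ΔY = −(0.646776)·(208.3) + (-0.762680)·(273.0) = -342.94 m.
ΔN = −sin φ cos λ·ΔX − sin φ sin λ·ΔY + cos φ·ΔZ = −(-0.345855)(-0.762680)(208.3) − (-0.345855)(0.646776)(273.0) + (0.938288)(-530.5) = -491.64 m.
Horizontal magnitude = √(ΔE² + ΔN²) = √((-342.94)² + (-491.64)²) = 599.43 m.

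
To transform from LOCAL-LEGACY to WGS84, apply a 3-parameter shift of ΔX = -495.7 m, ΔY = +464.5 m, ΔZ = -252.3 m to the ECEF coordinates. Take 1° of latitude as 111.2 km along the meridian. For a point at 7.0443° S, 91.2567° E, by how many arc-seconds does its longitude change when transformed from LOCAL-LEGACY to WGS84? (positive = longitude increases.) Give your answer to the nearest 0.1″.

sin φ = -0.122637, cos φ = 0.992452, sin λ = 0.999759, cos λ = -0.021932.
East component: ΔE = −sin λ·ΔX + cos λ·ΔY = −(0.999759)(-495.7) + (-0.021932)(464.5) = 485.39 m.
1° of latitude spans 111200 m; at latitude φ, 1° of longitude spans that × cos φ = 110360.6 m, so Δλ = 485.39 / 110360.6 × 3600 = 15.834″.

Δλ = 15.8″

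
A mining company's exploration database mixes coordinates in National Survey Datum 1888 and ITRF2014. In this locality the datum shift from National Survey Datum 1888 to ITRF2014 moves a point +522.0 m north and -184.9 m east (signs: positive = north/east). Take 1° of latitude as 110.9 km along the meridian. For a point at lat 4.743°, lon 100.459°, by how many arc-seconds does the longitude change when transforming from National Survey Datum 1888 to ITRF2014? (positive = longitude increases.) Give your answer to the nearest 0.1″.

At latitude 4.743°, cos φ = 0.996576.
1° of longitude at this latitude = 110.9 × cos φ = 110.52 km, so Δλ = -184.9 / 110520.2 = -0.0016730° = -6.023″.

Δλ = -6.0″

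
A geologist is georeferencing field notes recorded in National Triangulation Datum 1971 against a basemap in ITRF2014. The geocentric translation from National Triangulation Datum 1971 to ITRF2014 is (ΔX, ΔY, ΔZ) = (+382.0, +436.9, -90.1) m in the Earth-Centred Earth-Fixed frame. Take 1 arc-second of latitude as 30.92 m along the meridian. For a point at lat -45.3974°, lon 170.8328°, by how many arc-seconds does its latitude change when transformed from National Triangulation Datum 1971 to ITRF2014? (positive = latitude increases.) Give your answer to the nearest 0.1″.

Δφ = -9.1″

sin φ = -0.711994, cos φ = 0.702185, sin λ = 0.159316, cos λ = -0.987228.
North component: ΔN = −sin φ cos λ·ΔX − sin φ sin λ·ΔY + cos φ·ΔZ = −(-0.711994)(-0.987228)(382.0) − (-0.711994)(0.159316)(436.9) + (0.702185)(-90.1) = -282.22 m.
1° of latitude spans 3600 × 30.92 = 111312 m, so Δφ = -282.22 / 111312 × 3600 = -9.127″.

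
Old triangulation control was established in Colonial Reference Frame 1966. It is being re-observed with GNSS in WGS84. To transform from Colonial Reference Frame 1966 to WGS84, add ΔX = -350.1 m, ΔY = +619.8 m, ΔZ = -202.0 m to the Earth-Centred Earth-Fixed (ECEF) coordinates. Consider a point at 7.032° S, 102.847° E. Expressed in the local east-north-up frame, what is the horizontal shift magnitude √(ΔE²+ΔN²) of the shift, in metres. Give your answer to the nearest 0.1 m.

234.7 m

At φ = -7.032°, λ = 102.847°: sin φ = -0.122424, cos φ = 0.992478, sin λ = 0.974967, cos λ = -0.222348.
ΔE = −sin λ·ΔX + cos λ·ΔY = −(0.974967)·(-350.1) + (-0.222348)·(619.8) = 203.52 m.
ΔN = −sin φ cos λ·ΔX − sin φ sin λ·ΔY + cos φ·ΔZ = −(-0.122424)(-0.222348)(-350.1) − (-0.122424)(0.974967)(619.8) + (0.992478)(-202.0) = -116.97 m.
Horizontal magnitude = √(ΔE² + ΔN²) = √(203.52² + (-116.97)²) = 234.74 m.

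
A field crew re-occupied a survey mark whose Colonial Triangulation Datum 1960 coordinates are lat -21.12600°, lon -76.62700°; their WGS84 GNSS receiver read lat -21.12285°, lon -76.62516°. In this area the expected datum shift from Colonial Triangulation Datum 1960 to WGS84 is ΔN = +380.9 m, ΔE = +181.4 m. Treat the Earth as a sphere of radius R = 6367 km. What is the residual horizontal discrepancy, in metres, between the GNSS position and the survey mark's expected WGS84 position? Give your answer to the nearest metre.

32 m

Observed coordinate differences: Δφ = +0.00315°, Δλ = +0.00184°.
Converting to metres (1° lat = 111125 m, cos φ = 0.932790): observed ΔN = 350.0 m, observed ΔE = 190.7 m.
Subtracting the expected shift leaves a residual of 350.0 − (380.9) = -30.9 m north and 190.7 − (181.4) = 9.3 m east.
Residual distance = √((-30.9)² + 9.3²) = 32.2 m.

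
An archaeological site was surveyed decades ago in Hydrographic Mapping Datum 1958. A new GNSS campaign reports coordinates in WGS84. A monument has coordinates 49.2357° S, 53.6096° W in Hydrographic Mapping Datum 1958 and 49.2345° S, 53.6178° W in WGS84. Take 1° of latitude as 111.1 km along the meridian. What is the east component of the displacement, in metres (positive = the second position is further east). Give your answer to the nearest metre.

ΔE = -595 m

Δφ = -49.2345° − -49.2357° = +0.0012°; Δλ = -53.6178° − -53.6096° = -0.0082°.
ΔN = Δφ × 111100 = 133.3 m; ΔE = Δλ × 111100 × cos(-49.2357°) = -0.0082 × 111100 × 0.652949 = -594.8 m.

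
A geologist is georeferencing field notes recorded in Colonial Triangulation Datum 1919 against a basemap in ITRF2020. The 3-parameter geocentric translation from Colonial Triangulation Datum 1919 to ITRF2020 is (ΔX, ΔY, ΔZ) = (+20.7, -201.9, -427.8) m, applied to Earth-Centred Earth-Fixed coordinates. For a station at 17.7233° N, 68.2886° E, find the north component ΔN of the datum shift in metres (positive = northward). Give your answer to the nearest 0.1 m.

ΔN = -352.7 m

At φ = 17.7233°, λ = 68.2886°: sin φ = 0.304420, cos φ = 0.952538, sin λ = 0.929059, cos λ = 0.369932.
ΔN = −sin φ cos λ·ΔX − sin φ sin λ·ΔY + cos φ·ΔZ = −(0.304420)(0.369932)(20.7) − (0.304420)(0.929059)(-201.9) + (0.952538)(-427.8) = -352.72 m.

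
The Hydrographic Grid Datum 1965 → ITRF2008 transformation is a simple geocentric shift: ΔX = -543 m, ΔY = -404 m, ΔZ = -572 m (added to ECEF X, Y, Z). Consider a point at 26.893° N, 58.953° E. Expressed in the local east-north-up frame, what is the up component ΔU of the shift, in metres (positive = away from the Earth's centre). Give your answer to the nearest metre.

ΔU = -817 m

The local up (radial) axis is (cos φ cos λ, cos φ sin λ, sin φ), giving ΔU = -249.761 − 308.692 − 258.730 = -817.18 m.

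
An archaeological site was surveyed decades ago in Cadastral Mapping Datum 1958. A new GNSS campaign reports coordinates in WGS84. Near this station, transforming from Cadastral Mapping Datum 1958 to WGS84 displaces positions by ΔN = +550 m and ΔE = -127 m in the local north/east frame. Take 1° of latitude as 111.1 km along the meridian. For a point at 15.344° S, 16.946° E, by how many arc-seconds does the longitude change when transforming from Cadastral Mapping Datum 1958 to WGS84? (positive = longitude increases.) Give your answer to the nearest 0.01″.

Δλ = -4.27″

At latitude -15.344°, cos φ = 0.964354.
1° of longitude at this latitude = 111.1 × cos φ = 107.14 km, so Δλ = -127.0 / 107139.8 = -0.0011854° = -4.267″.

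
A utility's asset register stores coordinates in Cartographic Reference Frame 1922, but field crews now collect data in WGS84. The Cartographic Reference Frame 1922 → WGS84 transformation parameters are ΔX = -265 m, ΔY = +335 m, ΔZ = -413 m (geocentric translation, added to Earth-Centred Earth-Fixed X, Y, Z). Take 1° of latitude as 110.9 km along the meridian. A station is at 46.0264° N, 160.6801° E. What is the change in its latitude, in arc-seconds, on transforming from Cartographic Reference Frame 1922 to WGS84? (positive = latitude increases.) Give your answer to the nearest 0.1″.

sin φ = 0.719660, cos φ = 0.694327, sin λ = 0.330842, cos λ = -0.943686.
North component: ΔN = −sin φ cos λ·ΔX − sin φ sin λ·ΔY + cos φ·ΔZ = −(0.719660)(-0.943686)(-265) − (0.719660)(0.330842)(335) + (0.694327)(-413) = -546.49 m.
1° of latitude spans 110900 m, so Δφ = -546.49 / 110900 × 3600 = -17.740″.

Δφ = -17.7″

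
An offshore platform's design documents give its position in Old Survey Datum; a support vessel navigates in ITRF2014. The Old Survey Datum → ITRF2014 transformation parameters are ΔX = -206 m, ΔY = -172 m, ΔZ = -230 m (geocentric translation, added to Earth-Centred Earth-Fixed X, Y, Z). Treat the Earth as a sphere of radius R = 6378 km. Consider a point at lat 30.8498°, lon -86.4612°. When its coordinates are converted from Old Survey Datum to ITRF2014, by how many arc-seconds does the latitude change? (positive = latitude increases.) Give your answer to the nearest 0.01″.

Δφ = -9.02″

sin φ = 0.512789, cos φ = 0.858515, sin λ = -0.998093, cos λ = 0.061724.
North component: ΔN = −sin φ cos λ·ΔX − sin φ sin λ·ΔY + cos φ·ΔZ = −(0.512789)(0.061724)(-206) − (0.512789)(-0.998093)(-172) + (0.858515)(-230) = -278.97 m.
1° of latitude spans πR/180 = 111317 m, so Δφ = -278.97 / 111317 × 3600 = -9.022″.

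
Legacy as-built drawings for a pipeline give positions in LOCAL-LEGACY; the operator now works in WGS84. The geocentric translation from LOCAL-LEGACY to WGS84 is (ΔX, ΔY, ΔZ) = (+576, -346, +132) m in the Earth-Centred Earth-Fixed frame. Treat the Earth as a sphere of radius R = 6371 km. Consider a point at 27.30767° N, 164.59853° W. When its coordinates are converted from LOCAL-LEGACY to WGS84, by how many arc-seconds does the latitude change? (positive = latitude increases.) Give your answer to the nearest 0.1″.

Δφ = 10.7″

sin φ = 0.458769, cos φ = 0.888556, sin λ = -0.265581, cos λ = -0.964089.
North component: ΔN = −sin φ cos λ·ΔX − sin φ sin λ·ΔY + cos φ·ΔZ = −(0.458769)(-0.964089)(576) − (0.458769)(-0.265581)(-346) + (0.888556)(132) = 329.89 m.
1° of latitude spans πR/180 = 111195 m, so Δφ = 329.89 / 111195 × 3600 = 10.681″.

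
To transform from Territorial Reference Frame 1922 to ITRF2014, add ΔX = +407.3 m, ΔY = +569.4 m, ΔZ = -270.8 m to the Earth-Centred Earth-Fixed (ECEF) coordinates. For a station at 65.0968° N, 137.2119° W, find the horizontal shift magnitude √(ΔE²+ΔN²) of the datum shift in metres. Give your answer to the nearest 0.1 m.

At φ = 65.0968°, λ = -137.2119°: sin φ = 0.907020, cos φ = 0.421086, sin λ = -0.679289, cos λ = -0.733871.
ΔE = −sin λ·ΔX + cos λ·ΔY = −(-0.679289)·(407.3) + (-0.733871)·(569.4) = -141.19 m.
ΔN = −sin φ cos λ·ΔX − sin φ sin λ·ΔY + cos φ·ΔZ = −(0.907020)(-0.733871)(407.3) − (0.907020)(-0.679289)(569.4) + (0.421086)(-270.8) = 507.91 m.
Horizontal magnitude = √(ΔE² + ΔN²) = √((-141.19)² + 507.91²) = 527.17 m.

527.2 m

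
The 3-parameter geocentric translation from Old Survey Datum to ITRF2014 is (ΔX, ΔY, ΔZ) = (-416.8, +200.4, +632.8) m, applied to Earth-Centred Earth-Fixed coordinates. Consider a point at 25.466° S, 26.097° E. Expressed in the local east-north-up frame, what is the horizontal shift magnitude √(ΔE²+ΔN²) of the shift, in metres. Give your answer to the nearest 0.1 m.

The local east axis at (φ, λ) is (−sin λ, cos λ, 0), so ΔE = −sin(26.097°)·(-416.8) + cos(26.097°)·200.4 = 363.32 m.
The local north axis is (−sin φ cos λ, −sin φ sin λ, cos φ), giving ΔN = -160.943 + 37.904 + 571.318 = 448.28 m.
Horizontal magnitude = √(ΔE² + ΔN²) = √(363.32² + 448.28²) = 577.02 m.

577.0 m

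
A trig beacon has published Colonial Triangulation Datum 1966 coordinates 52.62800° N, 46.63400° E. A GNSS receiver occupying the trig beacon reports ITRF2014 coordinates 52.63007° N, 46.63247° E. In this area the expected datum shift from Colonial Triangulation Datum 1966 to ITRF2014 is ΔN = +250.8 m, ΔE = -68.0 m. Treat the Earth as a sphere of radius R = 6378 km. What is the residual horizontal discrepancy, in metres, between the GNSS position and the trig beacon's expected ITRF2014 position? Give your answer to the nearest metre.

Observed coordinate differences: Δφ = +0.00207°, Δλ = -0.00153°.
Converting to metres (1° lat = 111317 m, cos φ = 0.606988): observed ΔN = 230.4 m, observed ΔE = -103.4 m.
Subtracting the expected shift leaves a residual of 230.4 − (250.8) = -20.4 m north and -103.4 − (-68.0) = -35.4 m east.
Residual distance = √((-20.4)² + (-35.4)²) = 40.8 m.

41 m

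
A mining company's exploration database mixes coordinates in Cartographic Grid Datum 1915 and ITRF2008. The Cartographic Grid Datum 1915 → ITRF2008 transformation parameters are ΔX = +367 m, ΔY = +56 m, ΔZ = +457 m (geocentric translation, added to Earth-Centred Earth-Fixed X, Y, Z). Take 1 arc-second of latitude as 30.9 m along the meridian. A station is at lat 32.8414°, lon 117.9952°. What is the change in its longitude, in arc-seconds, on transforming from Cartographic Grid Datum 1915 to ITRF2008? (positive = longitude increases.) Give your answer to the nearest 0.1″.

sin φ = 0.542315, cos φ = 0.840175, sin λ = 0.882987, cos λ = -0.469398.
East component: ΔE = −sin λ·ΔX + cos λ·ΔY = −(0.882987)(367) + (-0.469398)(56) = -350.34 m.
1° of latitude spans 3600 × 30.90 = 111240 m; at latitude φ, 1° of longitude spans that × cos φ = 93461.1 m, so Δλ = -350.34 / 93461.1 × 3600 = -13.495″.

Δλ = -13.5″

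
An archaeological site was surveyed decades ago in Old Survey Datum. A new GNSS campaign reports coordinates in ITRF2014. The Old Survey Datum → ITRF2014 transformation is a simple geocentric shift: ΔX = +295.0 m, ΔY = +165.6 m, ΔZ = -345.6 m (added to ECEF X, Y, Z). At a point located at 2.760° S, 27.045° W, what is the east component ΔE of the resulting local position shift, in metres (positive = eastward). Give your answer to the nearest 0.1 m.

The local east axis at (φ, λ) is (−sin λ, cos λ, 0), so ΔE = −sin(-27.045°)·295.0 + cos(-27.045°)·165.6 = 281.63 m.

ΔE = 281.6 m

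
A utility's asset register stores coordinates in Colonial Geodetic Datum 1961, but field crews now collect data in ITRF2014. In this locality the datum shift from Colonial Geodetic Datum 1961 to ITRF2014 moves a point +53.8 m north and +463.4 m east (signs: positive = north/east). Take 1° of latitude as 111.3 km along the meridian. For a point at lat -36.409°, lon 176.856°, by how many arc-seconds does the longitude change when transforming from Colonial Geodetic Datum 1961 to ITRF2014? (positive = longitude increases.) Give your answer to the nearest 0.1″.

Δλ = 18.6″

At latitude -36.409°, cos φ = 0.804801.
1° of longitude at this latitude = 111.3 × cos φ = 89.57 km, so Δλ = 463.4 / 89574.3 = 0.0051734° = 18.624″.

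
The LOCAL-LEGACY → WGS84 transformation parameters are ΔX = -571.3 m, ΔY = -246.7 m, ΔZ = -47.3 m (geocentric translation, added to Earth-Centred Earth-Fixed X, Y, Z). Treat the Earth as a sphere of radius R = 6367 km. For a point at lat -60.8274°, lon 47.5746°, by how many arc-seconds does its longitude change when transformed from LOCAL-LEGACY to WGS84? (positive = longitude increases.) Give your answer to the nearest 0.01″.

sin φ = -0.873155, cos φ = 0.487442, sin λ = 0.738156, cos λ = 0.674630.
East component: ΔE = −sin λ·ΔX + cos λ·ΔY = −(0.738156)(-571.3) + (0.674630)(-246.7) = 255.28 m.
1° of latitude spans πR/180 = 111125 m; at latitude φ, 1° of longitude spans that × cos φ = 54167.1 m, so Δλ = 255.28 / 54167.1 × 3600 = 16.966″.

Δλ = 16.97″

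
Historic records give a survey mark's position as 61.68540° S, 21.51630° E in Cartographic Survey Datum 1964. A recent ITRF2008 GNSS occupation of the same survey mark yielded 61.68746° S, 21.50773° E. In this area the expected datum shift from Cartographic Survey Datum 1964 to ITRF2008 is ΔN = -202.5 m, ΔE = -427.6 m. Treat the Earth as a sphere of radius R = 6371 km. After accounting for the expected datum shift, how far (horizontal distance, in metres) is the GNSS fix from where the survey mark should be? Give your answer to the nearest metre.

Observed coordinate differences: Δφ = -0.00206°, Δλ = -0.00857°.
Converting to metres (1° lat = 111195 m, cos φ = 0.474313): observed ΔN = -229.1 m, observed ΔE = -452.0 m.
Subtracting the expected shift leaves a residual of -229.1 − (-202.5) = -26.6 m north and -452.0 − (-427.6) = -24.4 m east.
Residual distance = √((-26.6)² + (-24.4)²) = 36.1 m.

36 m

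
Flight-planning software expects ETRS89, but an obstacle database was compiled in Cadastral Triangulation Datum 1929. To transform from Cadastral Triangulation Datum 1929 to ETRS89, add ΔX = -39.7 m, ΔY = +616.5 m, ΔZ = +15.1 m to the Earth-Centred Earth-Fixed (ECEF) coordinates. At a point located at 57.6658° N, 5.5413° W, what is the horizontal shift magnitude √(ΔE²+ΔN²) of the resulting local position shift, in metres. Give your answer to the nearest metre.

617 m

The local east axis at (φ, λ) is (−sin λ, cos λ, 0), so ΔE = −sin(-5.5413°)·(-39.7) + cos(-5.5413°)·616.5 = 609.79 m.
The local north axis is (−sin φ cos λ, −sin φ sin λ, cos φ), giving ΔN = 33.387 + 50.300 + 8.076 = 91.76 m.
Horizontal magnitude = √(ΔE² + ΔN²) = √(609.79² + 91.76²) = 616.65 m.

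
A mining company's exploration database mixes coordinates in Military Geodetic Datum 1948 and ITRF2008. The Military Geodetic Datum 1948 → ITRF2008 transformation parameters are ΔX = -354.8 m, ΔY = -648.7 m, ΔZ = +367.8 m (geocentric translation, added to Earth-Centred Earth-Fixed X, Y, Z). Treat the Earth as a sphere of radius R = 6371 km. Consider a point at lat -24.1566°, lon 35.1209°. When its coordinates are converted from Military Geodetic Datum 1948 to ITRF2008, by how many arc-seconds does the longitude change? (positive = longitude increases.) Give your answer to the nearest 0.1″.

Δλ = -11.6″

sin φ = -0.409232, cos φ = 0.912430, sin λ = 0.575304, cos λ = 0.817940.
East component: ΔE = −sin λ·ΔX + cos λ·ΔY = −(0.575304)(-354.8) + (0.817940)(-648.7) = -326.48 m.
1° of latitude spans πR/180 = 111195 m; at latitude φ, 1° of longitude spans that × cos φ = 101457.6 m, so Δλ = -326.48 / 101457.6 × 3600 = -11.584″.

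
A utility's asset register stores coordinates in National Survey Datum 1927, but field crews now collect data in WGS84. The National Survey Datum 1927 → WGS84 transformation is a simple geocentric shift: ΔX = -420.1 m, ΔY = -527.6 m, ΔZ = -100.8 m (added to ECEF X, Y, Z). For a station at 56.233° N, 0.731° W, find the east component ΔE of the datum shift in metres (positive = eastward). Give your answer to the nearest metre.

At φ = 56.233°, λ = -0.731°: sin φ = 0.831305, cos φ = 0.555817, sin λ = -0.012758, cos λ = 0.999919.
ΔE = −sin λ·ΔX + cos λ·ΔY = −(-0.012758)·(-420.1) + (0.999919)·(-527.6) = -532.92 m.

ΔE = -533 m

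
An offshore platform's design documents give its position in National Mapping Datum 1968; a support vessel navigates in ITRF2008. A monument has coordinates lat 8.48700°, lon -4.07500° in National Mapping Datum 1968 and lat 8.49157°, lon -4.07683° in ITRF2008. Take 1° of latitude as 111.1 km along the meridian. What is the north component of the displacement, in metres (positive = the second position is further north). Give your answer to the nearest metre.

ΔN = 508 m

Δφ = 8.49157° − 8.48700° = +0.00457°; Δλ = -4.07683° − -4.07500° = -0.00183°.
ΔN = Δφ × 111100 = 507.7 m; ΔE = Δλ × 111100 × cos(8.48700°) = -0.00183 × 111100 × 0.989049 = -201.1 m.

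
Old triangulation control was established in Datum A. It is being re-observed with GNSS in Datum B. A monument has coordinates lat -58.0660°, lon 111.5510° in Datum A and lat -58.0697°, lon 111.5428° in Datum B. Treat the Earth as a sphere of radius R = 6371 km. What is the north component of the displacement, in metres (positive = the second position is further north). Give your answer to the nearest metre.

Δφ = -58.0697° − -58.0660° = -0.0037°; Δλ = 111.5428° − 111.5510° = -0.0082°.
1° along a meridian = πR/180 = 111195 m.
ΔN = Δφ × 111195 = -411.4 m; ΔE = Δλ × 111195 × cos(-58.0660°) = -0.0082 × 111195 × 0.528942 = -482.3 m.

ΔN = -411 m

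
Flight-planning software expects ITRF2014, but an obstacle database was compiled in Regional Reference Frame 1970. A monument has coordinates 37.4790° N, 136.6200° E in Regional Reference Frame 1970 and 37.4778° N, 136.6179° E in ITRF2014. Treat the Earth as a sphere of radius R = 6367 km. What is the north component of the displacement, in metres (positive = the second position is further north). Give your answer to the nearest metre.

Δφ = 37.4778° − 37.4790° = -0.0012°; Δλ = 136.6179° − 136.6200° = -0.0021°.
1° along a meridian = πR/180 = 111125 m.
ΔN = Δφ × 111125 = -133.4 m; ΔE = Δλ × 111125 × cos(37.4790°) = -0.0021 × 111125 × 0.793576 = -185.2 m.

ΔN = -133 m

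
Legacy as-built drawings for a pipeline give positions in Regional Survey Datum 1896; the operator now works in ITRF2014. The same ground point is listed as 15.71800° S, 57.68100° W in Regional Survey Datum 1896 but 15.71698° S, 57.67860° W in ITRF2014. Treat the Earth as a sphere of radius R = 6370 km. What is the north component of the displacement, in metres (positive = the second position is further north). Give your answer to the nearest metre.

Δφ = -15.71698° − -15.71800° = +0.00102°; Δλ = -57.67860° − -57.68100° = +0.00240°.
1° along a meridian = πR/180 = 111177 m.
ΔN = Δφ × 111177 = 113.4 m; ΔE = Δλ × 111177 × cos(-15.71800°) = +0.00240 × 111177 × 0.962607 = 256.8 m.

ΔN = 113 m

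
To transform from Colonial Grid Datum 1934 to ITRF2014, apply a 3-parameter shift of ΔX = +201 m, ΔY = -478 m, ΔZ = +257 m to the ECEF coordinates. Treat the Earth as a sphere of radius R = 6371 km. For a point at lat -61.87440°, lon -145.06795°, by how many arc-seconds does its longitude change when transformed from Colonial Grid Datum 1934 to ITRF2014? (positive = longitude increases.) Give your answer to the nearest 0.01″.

sin φ = -0.881916, cos φ = 0.471406, sin λ = -0.572605, cos λ = -0.819832.
East component: ΔE = −sin λ·ΔX + cos λ·ΔY = −(-0.572605)(201) + (-0.819832)(-478) = 506.97 m.
1° of latitude spans πR/180 = 111195 m; at latitude φ, 1° of longitude spans that × cos φ = 52418.0 m, so Δλ = 506.97 / 52418.0 × 3600 = 34.818″.

Δλ = 34.82″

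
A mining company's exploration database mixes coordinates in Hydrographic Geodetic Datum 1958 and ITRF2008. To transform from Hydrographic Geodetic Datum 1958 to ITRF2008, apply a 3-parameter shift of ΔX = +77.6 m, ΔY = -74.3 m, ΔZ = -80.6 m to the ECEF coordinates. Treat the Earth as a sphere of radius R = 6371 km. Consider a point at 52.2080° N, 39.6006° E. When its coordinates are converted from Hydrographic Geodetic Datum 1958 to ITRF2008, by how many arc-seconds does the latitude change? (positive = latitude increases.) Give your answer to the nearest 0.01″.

sin φ = 0.790241, cos φ = 0.612797, sin λ = 0.637432, cos λ = 0.770507.
North component: ΔN = −sin φ cos λ·ΔX − sin φ sin λ·ΔY + cos φ·ΔZ = −(0.790241)(0.770507)(77.6) − (0.790241)(0.637432)(-74.3) + (0.612797)(-80.6) = -59.21 m.
1° of latitude spans πR/180 = 111195 m, so Δφ = -59.21 / 111195 × 3600 = -1.917″.

Δφ = -1.92″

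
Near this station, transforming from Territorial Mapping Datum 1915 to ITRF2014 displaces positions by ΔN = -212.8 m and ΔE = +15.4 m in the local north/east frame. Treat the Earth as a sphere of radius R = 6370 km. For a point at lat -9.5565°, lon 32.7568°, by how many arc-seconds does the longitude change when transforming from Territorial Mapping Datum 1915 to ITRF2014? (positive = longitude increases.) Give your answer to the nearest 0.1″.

At latitude -9.5565°, cos φ = 0.986122.
One radian of longitude at latitude φ spans R cos φ, so Δλ = ΔE / (R cos φ) = 15.4 / (6370000 × 0.986122) = 2.4516e-06 rad = 0.506″.

Δλ = 0.5″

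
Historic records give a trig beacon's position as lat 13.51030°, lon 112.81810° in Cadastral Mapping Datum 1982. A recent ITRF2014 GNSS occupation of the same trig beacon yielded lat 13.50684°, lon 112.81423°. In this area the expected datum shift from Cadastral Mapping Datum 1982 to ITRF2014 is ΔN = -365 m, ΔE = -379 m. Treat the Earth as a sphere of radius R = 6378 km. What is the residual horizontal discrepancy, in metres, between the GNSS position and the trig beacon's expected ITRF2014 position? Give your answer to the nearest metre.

Observed coordinate differences: Δφ = -0.00346°, Δλ = -0.00387°.
Converting to metres (1° lat = 111317 m, cos φ = 0.972328): observed ΔN = -385.2 m, observed ΔE = -418.9 m.
Subtracting the expected shift leaves a residual of -385.2 − (-365) = -20.2 m north and -418.9 − (-379) = -39.9 m east.
Residual distance = √((-20.2)² + (-39.9)²) = 44.7 m.

45 m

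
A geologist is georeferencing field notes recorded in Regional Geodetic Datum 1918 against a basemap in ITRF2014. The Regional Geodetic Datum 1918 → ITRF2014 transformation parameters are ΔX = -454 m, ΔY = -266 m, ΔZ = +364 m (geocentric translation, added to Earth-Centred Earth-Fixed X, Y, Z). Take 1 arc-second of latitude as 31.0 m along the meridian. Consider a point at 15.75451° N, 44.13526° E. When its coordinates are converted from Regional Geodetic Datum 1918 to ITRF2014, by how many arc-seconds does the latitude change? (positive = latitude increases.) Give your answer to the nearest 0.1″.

Δφ = 15.8″

sin φ = 0.271516, cos φ = 0.962434, sin λ = 0.696355, cos λ = 0.717698.
North component: ΔN = −sin φ cos λ·ΔX − sin φ sin λ·ΔY + cos φ·ΔZ = −(0.271516)(0.717698)(-454) − (0.271516)(0.696355)(-266) + (0.962434)(364) = 489.09 m.
1° of latitude spans 3600 × 31.00 = 111600 m, so Δφ = 489.09 / 111600 × 3600 = 15.777″.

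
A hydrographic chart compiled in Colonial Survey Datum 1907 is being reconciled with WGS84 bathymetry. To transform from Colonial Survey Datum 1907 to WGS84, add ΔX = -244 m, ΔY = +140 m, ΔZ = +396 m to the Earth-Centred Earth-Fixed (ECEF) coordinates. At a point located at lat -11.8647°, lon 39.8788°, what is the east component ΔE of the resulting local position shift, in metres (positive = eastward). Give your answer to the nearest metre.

The local east axis at (φ, λ) is (−sin λ, cos λ, 0), so ΔE = −sin(39.8788°)·(-244) + cos(39.8788°)·140 = 263.88 m.

ΔE = 264 m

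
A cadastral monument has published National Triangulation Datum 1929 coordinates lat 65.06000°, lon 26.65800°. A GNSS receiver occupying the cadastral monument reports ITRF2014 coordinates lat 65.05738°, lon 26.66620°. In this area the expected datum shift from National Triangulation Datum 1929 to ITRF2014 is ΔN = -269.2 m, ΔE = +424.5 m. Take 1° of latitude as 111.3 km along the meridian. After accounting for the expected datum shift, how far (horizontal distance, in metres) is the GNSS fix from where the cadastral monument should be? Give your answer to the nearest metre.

Observed coordinate differences: Δφ = -0.00262°, Δλ = +0.00820°.
Converting to metres (1° lat = 111300 m, cos φ = 0.421669): observed ΔN = -291.6 m, observed ΔE = 384.8 m.
Subtracting the expected shift leaves a residual of -291.6 − (-269.2) = -22.4 m north and 384.8 − (424.5) = -39.7 m east.
Residual distance = √((-22.4)² + (-39.7)²) = 45.6 m.

46 m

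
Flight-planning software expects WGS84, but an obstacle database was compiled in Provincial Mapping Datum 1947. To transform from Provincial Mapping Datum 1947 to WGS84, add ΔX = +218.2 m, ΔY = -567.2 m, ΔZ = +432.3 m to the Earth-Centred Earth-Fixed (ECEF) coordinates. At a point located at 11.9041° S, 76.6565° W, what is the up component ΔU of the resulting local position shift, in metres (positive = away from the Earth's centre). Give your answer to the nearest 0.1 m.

ΔU = 500.1 m

The local up (radial) axis is (cos φ cos λ, cos φ sin λ, sin φ), giving ΔU = 49.275 + 540.019 − 89.172 = 500.12 m.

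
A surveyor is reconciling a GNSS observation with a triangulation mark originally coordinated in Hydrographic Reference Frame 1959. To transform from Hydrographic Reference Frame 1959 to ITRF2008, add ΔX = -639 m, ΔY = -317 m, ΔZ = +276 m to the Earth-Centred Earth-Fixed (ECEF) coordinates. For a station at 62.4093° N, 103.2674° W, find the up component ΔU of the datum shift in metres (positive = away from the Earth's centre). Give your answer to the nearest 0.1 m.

ΔU = 455.4 m

The local up (radial) axis is (cos φ cos λ, cos φ sin λ, sin φ), giving ΔU = 67.920 + 142.901 + 244.613 = 455.43 m.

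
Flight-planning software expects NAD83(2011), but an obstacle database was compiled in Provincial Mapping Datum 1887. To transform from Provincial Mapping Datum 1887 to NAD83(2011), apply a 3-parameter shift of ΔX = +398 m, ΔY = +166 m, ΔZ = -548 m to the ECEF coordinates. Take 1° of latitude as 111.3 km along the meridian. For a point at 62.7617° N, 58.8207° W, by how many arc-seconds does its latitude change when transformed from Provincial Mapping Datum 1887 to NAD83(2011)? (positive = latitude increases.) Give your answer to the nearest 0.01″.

Δφ = -9.95″

sin φ = 0.889111, cos φ = 0.457692, sin λ = -0.855551, cos λ = 0.517718.
North component: ΔN = −sin φ cos λ·ΔX − sin φ sin λ·ΔY + cos φ·ΔZ = −(0.889111)(0.517718)(398) − (0.889111)(-0.855551)(166) + (0.457692)(-548) = -307.75 m.
1° of latitude spans 111300 m, so Δφ = -307.75 / 111300 × 3600 = -9.954″.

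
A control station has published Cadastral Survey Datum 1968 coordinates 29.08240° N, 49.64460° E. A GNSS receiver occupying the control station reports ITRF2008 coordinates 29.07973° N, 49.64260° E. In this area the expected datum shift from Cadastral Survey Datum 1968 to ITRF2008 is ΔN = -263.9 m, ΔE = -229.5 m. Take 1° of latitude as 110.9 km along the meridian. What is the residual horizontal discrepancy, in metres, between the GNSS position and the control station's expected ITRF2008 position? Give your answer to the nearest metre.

48 m

Observed coordinate differences: Δφ = -0.00267°, Δλ = -0.00200°.
Converting to metres (1° lat = 110900 m, cos φ = 0.873922): observed ΔN = -296.1 m, observed ΔE = -193.8 m.
Subtracting the expected shift leaves a residual of -296.1 − (-263.9) = -32.2 m north and -193.8 − (-229.5) = 35.7 m east.
Residual distance = √((-32.2)² + 35.7²) = 48.1 m.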